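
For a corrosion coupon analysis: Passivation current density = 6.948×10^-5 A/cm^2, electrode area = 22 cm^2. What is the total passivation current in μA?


I = i_pass * A, then convert A → μA (×10^6)
I = 6.948×10^-5 * 22 * 10^6 = 1528.56 μA

1528.56 μA


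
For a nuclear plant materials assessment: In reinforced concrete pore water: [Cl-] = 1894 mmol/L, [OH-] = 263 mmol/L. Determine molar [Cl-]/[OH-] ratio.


Threshold parameter = [Cl-] / [OH-] (molar basis; both in mmol/L, so units cancel)
Ratio = 1894 / 263 = 7.2

7.2


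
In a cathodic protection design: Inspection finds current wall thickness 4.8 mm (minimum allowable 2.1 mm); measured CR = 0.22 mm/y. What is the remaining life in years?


Apply the remaining-life relation: RL = (t_current − t_min) / CR
RL = (4.8 − 2.1) / 0.22 = 2.7 / 0.22 = 12.3 years

12.3 years


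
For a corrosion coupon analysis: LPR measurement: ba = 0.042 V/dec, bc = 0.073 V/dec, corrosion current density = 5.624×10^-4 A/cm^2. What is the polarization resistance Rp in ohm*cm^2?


Apply the Stern-Geary equation: Rp = ba*bc / (2.303*icorr*(ba+bc))
ba*bc = 0.042*0.073 = 0.003066
ba+bc = 0.115; 2.303*icorr*(ba+bc) = 2.303*5.624×10^-4*0.115 = 1.4894883×10^-4
Rp = 0.003066 / 1.4894883×10^-4 = 20.58 ohm*cm^2

20.58 ohm*cm^2


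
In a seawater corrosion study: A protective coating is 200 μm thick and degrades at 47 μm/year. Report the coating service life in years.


Service life = thickness / degradation rate
Life = 200 / 47 = 4.3 years

4.3 years


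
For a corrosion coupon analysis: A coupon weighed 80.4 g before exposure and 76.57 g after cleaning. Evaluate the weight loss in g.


Weight loss = initial − final
WL = 80.4 − 76.57 = 3.83 g

3.83 g


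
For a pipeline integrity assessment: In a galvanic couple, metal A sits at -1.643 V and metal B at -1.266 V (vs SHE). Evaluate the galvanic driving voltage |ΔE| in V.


Driving voltage is the absolute potential difference.
|ΔE| = |-1.643 − (-1.266)| = 0.377 V

0.377 V


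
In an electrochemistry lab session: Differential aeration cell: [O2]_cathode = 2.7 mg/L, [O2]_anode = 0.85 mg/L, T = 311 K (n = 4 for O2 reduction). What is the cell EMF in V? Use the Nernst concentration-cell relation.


Apply the Nernst concentration-cell relation: E = (RT/nF)*ln(C_cathode/C_anode)
RT/nF = 8.314*311/(4*96485) = 0.00669963 V
ln(2.7/0.85) = 1.15577
E = 0.00669963 * 1.15577 = 0.00774 V

0.00774 V


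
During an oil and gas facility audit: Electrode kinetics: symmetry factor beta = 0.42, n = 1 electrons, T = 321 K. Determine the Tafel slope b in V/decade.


Apply the Tafel slope relation: b = 2.303*R*T/(beta*n*F)
Numerator: 2.303 * 8.314 * 321 = 6146.23
Denominator: 0.42 * 1 * 96485 = 40523.7
b = 6146.23 / 40523.7 = 0.1517 V/decade

0.1517 V/decade


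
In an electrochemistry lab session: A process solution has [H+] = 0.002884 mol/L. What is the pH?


pH = −log10[H+]
pH = −log10(0.002884) = 2.54

2.54


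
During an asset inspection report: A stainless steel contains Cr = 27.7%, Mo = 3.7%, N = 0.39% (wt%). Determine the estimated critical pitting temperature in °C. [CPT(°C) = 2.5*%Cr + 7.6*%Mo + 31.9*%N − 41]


Apply the ASTM G48 empirical CPT estimate: CPT(°C) = 2.5*%Cr + 7.6*%Mo + 31.9*%N − 41
2.5*27.7 = 69.25; 7.6*3.7 = 28.12; 31.9*0.39 = 12.441
CPT = 69.25 + 28.12 + 12.441 − 41 = 68.811 °C
Rounded to 0.1 °C: CPT ≈ 68.8 °C

68.8 °C


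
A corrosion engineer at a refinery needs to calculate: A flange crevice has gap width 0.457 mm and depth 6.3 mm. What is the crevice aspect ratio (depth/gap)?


Aspect ratio = depth / gap
Ratio = 6.3 / 0.457 = 13.8

13.8


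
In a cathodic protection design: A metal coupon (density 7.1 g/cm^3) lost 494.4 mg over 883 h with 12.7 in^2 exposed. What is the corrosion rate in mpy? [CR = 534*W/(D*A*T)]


Apply the mpy weight-loss relation: CR = 534 * W / (D * A * T)
Numerator: 534 * 494.4 = 264009.6
Denominator: 7.1 * 12.7 * 883 = 79620.11
CR = 264009.6 / 79620.11 = 3.316 mpy

3.316 mpy


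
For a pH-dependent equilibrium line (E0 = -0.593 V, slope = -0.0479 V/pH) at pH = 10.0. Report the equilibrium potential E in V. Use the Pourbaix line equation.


Apply the Pourbaix line equation: E = E0 + slope*pH
E = -0.593 + (-0.0479)*10.0 = -0.593 + (-0.479) = -1.072 V
Rounded to 3 decimal places: E = -1.072 V

-1.072 V


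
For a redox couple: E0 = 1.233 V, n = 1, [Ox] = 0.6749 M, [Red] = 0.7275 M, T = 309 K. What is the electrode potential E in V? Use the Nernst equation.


Apply the Nernst equation: E = E0 + (RT/nF)*ln([Ox]/[Red])
Step 1: RT/nF = 8.314*309/(1*96485) = 0.02662617 V
Step 2: [Ox]/[Red] = 0.6749/0.7275 = 0.927698
Step 3: ln(0.927698) = -0.075049
Step 4: correction = 0.02662617 * -0.075049 = -0.002 V
E = 1.233 + -0.002 = 1.231 V

1.231 V


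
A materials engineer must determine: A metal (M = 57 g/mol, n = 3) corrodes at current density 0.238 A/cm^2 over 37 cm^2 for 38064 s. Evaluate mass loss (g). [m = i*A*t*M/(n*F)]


Apply Faraday's law: m = i*A*t*M / (n*F)
Total charge passed Q = i*A*t = 0.238*37*38064 = 335191.584 C
m = Q*M/(n*F) = 335191.584*57/(3*96485) = 66.00653 g

66.00653 g


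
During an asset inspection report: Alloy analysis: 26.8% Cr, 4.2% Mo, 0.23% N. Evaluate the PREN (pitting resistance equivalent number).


Apply the PREN formula: PREN = Cr + 3.3*Mo + 16*N
PREN = 26.8 + 3.3*4.2 + 16*0.23
PREN = 26.8 + 13.86 + 3.68 = 44.34

44.34


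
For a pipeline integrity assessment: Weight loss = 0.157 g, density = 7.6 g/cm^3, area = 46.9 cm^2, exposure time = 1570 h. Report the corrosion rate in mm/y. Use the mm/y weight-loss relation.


Apply the mm/y weight-loss relation: CR = 87600 * W / (D * A * T)
Numerator: 87600 * 0.157 = 13753.2
Denominator: 7.6 * 46.9 * 1570 = 559610.8
CR = 13753.2 / 559610.8 = 0.02458 mm/y

0.02458 mm/y


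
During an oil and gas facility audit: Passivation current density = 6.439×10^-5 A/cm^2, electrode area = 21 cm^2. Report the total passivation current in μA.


I = i_pass * A, then convert A → μA (×10^6)
I = 6.439×10^-5 * 21 * 10^6 = 1352.19 μA

1352.19 μA


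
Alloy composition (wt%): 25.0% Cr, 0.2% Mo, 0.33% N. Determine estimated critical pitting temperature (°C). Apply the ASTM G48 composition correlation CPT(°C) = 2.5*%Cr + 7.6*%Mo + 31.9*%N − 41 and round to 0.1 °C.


Apply the ASTM G48 empirical CPT estimate: CPT(°C) = 2.5*%Cr + 7.6*%Mo + 31.9*%N − 41
2.5*25.0 = 62.5; 7.6*0.2 = 1.52; 31.9*0.33 = 10.527
CPT = 62.5 + 1.52 + 10.527 − 41 = 33.547 °C
Rounded to 0.1 °C: CPT ≈ 33.5 °C

33.5 °C


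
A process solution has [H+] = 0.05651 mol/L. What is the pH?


pH = −log10[H+]
pH = −log10(0.05651) = 1.25

1.25


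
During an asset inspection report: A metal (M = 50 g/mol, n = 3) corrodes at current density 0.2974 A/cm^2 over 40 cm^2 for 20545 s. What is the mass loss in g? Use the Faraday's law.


Apply Faraday's law: m = i*A*t*M / (n*F)
Total charge passed Q = i*A*t = 0.2974*40*20545 = 244403.32 C
m = Q*M/(n*F) = 244403.32*50/(3*96485) = 42.2178 g

42.2178 g


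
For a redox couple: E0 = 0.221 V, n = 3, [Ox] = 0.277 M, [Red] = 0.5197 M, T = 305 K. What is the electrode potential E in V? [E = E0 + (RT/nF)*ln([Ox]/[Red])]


Apply the Nernst equation: E = E0 + (RT/nF)*ln([Ox]/[Red])
Step 1: RT/nF = 8.314*305/(3*96485) = 0.0087605 V
Step 2: [Ox]/[Red] = 0.277/0.5197 = 0.533
Step 3: ln(0.533) = -0.629234
Step 4: correction = 0.0087605 * -0.629234 = -0.0055 V
E = 0.221 + -0.0055 = 0.2155 V

0.2155 V


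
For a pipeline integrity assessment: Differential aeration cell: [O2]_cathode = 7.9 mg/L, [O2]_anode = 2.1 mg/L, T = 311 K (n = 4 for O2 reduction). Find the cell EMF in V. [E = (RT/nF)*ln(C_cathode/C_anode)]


Apply the Nernst concentration-cell relation: E = (RT/nF)*ln(C_cathode/C_anode)
RT/nF = 8.314*311/(4*96485) = 0.00669963 V
ln(7.9/2.1) = 1.32493
E = 0.00669963 * 1.32493 = 0.00888 V

0.00888 V


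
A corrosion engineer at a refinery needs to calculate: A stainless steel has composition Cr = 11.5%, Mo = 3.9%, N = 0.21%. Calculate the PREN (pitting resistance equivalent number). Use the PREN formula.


Apply the PREN formula: PREN = Cr + 3.3*Mo + 16*N
PREN = 11.5 + 3.3*3.9 + 16*0.21
PREN = 11.5 + 12.87 + 3.36 = 27.73

27.73


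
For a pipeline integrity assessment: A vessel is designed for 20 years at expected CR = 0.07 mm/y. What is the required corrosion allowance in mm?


Corrosion allowance = CR × design life
CA = 0.07 * 20 = 1.4 mm

1.4 mm


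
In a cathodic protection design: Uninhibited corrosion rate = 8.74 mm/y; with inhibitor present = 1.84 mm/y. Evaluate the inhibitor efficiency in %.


Apply the inhibitor-efficiency definition: IE = (CR_blank − CR_inh)/CR_blank × 100
IE = (8.74 − 1.84) / 8.74 × 100
IE = 6.9 / 8.74 × 100 = 78.9 %

78.9 %


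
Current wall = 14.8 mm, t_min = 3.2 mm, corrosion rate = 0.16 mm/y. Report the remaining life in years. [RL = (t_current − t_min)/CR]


Apply the remaining-life relation: RL = (t_current − t_min) / CR
RL = (14.8 − 3.2) / 0.16 = 11.6 / 0.16 = 72.5 years

72.5 years


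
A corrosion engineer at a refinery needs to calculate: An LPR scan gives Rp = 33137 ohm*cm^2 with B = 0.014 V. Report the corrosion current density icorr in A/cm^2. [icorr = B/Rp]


Apply the Stern-Geary relation: icorr = B / Rp
icorr = 0.014 / 33137 = 4.225×10^-7 A/cm^2

4.225×10^-7 A/cm^2


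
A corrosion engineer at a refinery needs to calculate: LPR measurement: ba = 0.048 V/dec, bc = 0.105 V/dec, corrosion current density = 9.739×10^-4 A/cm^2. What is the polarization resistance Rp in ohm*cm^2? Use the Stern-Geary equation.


Apply the Stern-Geary equation: Rp = ba*bc / (2.303*icorr*(ba+bc))
ba*bc = 0.048*0.105 = 0.00504
ba+bc = 0.153; 2.303*icorr*(ba+bc) = 2.303*9.739×10^-4*0.153 = 3.4316243×10^-4
Rp = 0.00504 / 3.4316243×10^-4 = 14.7 ohm*cm^2

14.7 ohm*cm^2


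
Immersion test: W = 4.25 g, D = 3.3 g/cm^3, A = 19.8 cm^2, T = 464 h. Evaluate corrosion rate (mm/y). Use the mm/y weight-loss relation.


Apply the mm/y weight-loss relation: CR = 87600 * W / (D * A * T)
Numerator: 87600 * 4.25 = 372300.0
Denominator: 3.3 * 19.8 * 464 = 30317.76
CR = 372300.0 / 30317.76 = 12.27993 mm/y

12.27993 mm/y


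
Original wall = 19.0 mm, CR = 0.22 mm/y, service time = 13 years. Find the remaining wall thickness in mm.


Remaining wall = original − CR × time
t = 19.0 − 0.22*13 = 19.0 − 2.86 = 16.14 mm

16.14 mm


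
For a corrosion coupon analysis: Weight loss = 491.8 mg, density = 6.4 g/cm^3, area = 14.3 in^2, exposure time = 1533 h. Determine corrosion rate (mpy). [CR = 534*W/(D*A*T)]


Apply the mpy weight-loss relation: CR = 534 * W / (D * A * T)
Numerator: 534 * 491.8 = 262621.2
Denominator: 6.4 * 14.3 * 1533 = 140300.16
CR = 262621.2 / 140300.16 = 1.872 mpy

1.872 mpy


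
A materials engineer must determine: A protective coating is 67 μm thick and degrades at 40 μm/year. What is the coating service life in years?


Service life = thickness / degradation rate
Life = 67 / 40 = 1.7 years

1.7 years


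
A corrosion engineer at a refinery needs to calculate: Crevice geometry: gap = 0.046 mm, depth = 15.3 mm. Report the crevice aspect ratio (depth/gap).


Aspect ratio = depth / gap
Ratio = 15.3 / 0.046 = 332.6

332.6


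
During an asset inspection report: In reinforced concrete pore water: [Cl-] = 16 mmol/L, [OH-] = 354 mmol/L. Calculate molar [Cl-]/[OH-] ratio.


Threshold parameter = [Cl-] / [OH-] (molar basis; both in mmol/L, so units cancel)
Ratio = 16 / 354 = 0.05

0.05


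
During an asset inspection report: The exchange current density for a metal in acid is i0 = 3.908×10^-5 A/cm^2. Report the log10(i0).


i0 = 3.908×10^-5 A/cm^2
log10(i0) = -4.408

-4.408


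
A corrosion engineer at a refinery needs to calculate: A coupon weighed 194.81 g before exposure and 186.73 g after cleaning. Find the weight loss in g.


Weight loss = initial − final
WL = 194.81 − 186.73 = 8.08 g

8.08 g


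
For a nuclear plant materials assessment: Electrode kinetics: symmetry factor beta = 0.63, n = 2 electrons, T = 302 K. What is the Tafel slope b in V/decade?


Apply the Tafel slope relation: b = 2.303*R*T/(beta*n*F)
Numerator: 2.303 * 8.314 * 302 = 5782.44
Denominator: 0.63 * 2 * 96485 = 121571.1
b = 5782.44 / 121571.1 = 0.048 V/decade

0.048 V/decade


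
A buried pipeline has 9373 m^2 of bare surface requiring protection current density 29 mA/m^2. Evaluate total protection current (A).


I = area * current density, then convert mA → A (÷1000)
I = 9373 * 29 / 1000 = 271.82 A

271.82 A


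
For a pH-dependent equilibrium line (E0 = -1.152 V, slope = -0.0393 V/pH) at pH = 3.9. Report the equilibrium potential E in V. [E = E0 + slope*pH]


Apply the Pourbaix line equation: E = E0 + slope*pH
E = -1.152 + (-0.0393)*3.9 = -1.152 + (-0.15327) = -1.30527 V
Rounded to 3 decimal places: E = -1.305 V

-1.305 V


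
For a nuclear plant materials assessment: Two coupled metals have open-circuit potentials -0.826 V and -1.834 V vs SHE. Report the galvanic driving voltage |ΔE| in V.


Driving voltage is the absolute potential difference.
|ΔE| = |-0.826 − (-1.834)| = 1.008 V

1.008 V


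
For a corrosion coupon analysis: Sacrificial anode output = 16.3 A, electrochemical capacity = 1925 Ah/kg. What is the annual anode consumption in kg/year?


Annual consumption = current * hours per year / capacity
Rate = 16.3 * 8760 / 1925 = 74.2 kg/year

74.2 kg/year


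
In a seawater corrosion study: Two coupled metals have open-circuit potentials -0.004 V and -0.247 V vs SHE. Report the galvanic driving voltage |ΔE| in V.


Driving voltage is the absolute potential difference.
|ΔE| = |-0.004 − (-0.247)| = 0.243 V

0.243 V


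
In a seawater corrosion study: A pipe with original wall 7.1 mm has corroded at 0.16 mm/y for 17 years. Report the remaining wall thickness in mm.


Remaining wall = original − CR × time
t = 7.1 − 0.16*17 = 7.1 − 2.72 = 4.38 mm

4.38 mm


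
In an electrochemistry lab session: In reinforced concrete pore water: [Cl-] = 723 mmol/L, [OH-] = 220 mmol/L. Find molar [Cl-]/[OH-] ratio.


Threshold parameter = [Cl-] / [OH-] (molar basis; both in mmol/L, so units cancel)
Ratio = 723 / 220 = 3.29

3.29


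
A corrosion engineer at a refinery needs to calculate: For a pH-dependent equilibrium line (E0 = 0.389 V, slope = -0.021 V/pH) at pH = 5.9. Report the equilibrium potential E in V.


Apply the Pourbaix line equation: E = E0 + slope*pH
E = 0.389 + (-0.021)*5.9 = 0.389 + (-0.1239) = 0.2651 V
Rounded to 4 decimal places: E = 0.2651 V

0.2651 V


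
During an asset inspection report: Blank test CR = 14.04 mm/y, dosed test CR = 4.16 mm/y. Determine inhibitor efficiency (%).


Apply the inhibitor-efficiency definition: IE = (CR_blank − CR_inh)/CR_blank × 100
IE = (14.04 − 4.16) / 14.04 × 100
IE = 9.88 / 14.04 × 100 = 70.4 %

70.4 %


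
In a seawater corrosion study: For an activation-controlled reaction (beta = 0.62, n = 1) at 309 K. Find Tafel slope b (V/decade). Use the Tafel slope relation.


Apply the Tafel slope relation: b = 2.303*R*T/(beta*n*F)
Numerator: 2.303 * 8.314 * 309 = 5916.47
Denominator: 0.62 * 1 * 96485 = 59820.7
b = 5916.47 / 59820.7 = 0.099 V/decade

0.099 V/decade


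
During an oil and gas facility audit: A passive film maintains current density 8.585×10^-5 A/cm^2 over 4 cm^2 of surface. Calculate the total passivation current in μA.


I = i_pass * A, then convert A → μA (×10^6)
I = 8.585×10^-5 * 4 * 10^6 = 343.4 μA

343.4 μA


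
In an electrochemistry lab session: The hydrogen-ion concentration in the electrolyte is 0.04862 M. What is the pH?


pH = −log10[H+]
pH = −log10(0.04862) = 1.31

1.31


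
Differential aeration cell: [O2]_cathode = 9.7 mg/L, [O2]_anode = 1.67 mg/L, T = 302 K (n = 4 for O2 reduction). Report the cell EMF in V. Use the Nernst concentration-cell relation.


Apply the Nernst concentration-cell relation: E = (RT/nF)*ln(C_cathode/C_anode)
RT/nF = 8.314*302/(4*96485) = 0.00650575 V
ln(9.7/1.67) = 1.7593
E = 0.00650575 * 1.7593 = 0.01145 V

0.01145 V


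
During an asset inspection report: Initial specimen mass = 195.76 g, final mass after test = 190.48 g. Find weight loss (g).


Weight loss = initial − final
WL = 195.76 − 190.48 = 5.28 g

5.28 g


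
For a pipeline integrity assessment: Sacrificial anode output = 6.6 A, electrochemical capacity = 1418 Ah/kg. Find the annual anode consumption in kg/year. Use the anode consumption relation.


Annual consumption = current * hours per year / capacity
Rate = 6.6 * 8760 / 1418 = 40.8 kg/year

40.8 kg/year


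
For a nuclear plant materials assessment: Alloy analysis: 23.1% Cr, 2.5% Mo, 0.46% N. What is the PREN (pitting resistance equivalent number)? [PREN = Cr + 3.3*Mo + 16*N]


Apply the PREN formula: PREN = Cr + 3.3*Mo + 16*N
PREN = 23.1 + 3.3*2.5 + 16*0.46
PREN = 23.1 + 8.25 + 7.36 = 38.71

38.71


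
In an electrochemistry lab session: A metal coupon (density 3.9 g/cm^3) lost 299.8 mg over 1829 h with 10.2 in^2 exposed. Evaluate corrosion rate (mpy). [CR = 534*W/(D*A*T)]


Apply the mpy weight-loss relation: CR = 534 * W / (D * A * T)
Numerator: 534 * 299.8 = 160093.2
Denominator: 3.9 * 10.2 * 1829 = 72757.62
CR = 160093.2 / 72757.62 = 2.2 mpy

2.2 mpy


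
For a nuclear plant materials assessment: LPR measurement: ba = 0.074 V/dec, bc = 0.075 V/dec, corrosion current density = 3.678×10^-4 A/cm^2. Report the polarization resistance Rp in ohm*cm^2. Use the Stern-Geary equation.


Apply the Stern-Geary equation: Rp = ba*bc / (2.303*icorr*(ba+bc))
ba*bc = 0.074*0.075 = 0.00555
ba+bc = 0.149; 2.303*icorr*(ba+bc) = 2.303*3.678×10^-4*0.149 = 1.2620947×10^-4
Rp = 0.00555 / 1.2620947×10^-4 = 43.97 ohm*cm^2

43.97 ohm*cm^2


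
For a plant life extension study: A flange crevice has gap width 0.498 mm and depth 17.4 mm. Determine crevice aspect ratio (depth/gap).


Aspect ratio = depth / gap
Ratio = 17.4 / 0.498 = 34.9

34.9


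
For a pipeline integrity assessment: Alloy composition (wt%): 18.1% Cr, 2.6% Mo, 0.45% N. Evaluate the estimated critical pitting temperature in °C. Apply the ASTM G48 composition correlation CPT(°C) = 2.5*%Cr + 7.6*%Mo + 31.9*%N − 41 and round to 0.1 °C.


Apply the ASTM G48 empirical CPT estimate: CPT(°C) = 2.5*%Cr + 7.6*%Mo + 31.9*%N − 41
2.5*18.1 = 45.25; 7.6*2.6 = 19.76; 31.9*0.45 = 14.355
CPT = 45.25 + 19.76 + 14.355 − 41 = 38.365 °C
Rounded to 0.1 °C: CPT ≈ 38.4 °C

38.4 °C


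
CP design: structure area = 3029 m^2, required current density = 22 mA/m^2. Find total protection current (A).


I = area * current density, then convert mA → A (÷1000)
I = 3029 * 22 / 1000 = 66.64 A

66.64 A


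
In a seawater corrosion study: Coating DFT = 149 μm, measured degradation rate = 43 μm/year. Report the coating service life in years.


Service life = thickness / degradation rate
Life = 149 / 43 = 3.5 years

3.5 years


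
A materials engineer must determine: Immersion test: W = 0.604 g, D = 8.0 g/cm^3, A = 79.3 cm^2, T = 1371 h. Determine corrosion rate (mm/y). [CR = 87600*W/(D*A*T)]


Apply the mm/y weight-loss relation: CR = 87600 * W / (D * A * T)
Numerator: 87600 * 0.604 = 52910.4
Denominator: 8.0 * 79.3 * 1371 = 869762.4
CR = 52910.4 / 869762.4 = 0.0608 mm/y

0.0608 mm/y


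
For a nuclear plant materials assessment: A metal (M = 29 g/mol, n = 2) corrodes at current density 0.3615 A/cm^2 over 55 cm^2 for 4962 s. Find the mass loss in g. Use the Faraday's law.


Apply Faraday's law: m = i*A*t*M / (n*F)
Total charge passed Q = i*A*t = 0.3615*55*4962 = 98656.965 C
m = Q*M/(n*F) = 98656.965*29/(2*96485) = 14.826 g

14.826 g


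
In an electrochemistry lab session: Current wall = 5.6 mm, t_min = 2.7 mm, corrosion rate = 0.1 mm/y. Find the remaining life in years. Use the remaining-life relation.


Apply the remaining-life relation: RL = (t_current − t_min) / CR
RL = (5.6 − 2.7) / 0.1 = 2.9 / 0.1 = 29.0 years

29.0 years


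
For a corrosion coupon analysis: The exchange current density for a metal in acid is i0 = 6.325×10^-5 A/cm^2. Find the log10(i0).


i0 = 6.325×10^-5 A/cm^2
log10(i0) = -4.199

-4.199


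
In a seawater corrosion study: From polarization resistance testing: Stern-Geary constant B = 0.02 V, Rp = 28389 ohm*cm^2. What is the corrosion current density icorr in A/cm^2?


Apply the Stern-Geary relation: icorr = B / Rp
icorr = 0.02 / 28389 = 7.045×10^-7 A/cm^2

7.045×10^-7 A/cm^2


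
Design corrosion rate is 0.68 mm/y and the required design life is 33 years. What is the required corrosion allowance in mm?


Corrosion allowance = CR × design life
CA = 0.68 * 33 = 22.44 mm

22.44 mm


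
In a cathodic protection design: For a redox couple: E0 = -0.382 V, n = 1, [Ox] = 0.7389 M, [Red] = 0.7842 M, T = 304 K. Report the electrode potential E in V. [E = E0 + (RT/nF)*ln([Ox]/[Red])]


Apply the Nernst equation: E = E0 + (RT/nF)*ln([Ox]/[Red])
Step 1: RT/nF = 8.314*304/(1*96485) = 0.02619533 V
Step 2: [Ox]/[Red] = 0.7389/0.7842 = 0.942234
Step 3: ln(0.942234) = -0.059502
Step 4: correction = 0.02619533 * -0.059502 = -0.0016 V
E = -0.382 + -0.0016 = -0.3836 V

-0.3836 V


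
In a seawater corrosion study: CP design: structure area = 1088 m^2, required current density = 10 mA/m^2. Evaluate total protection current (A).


I = area * current density, then convert mA → A (÷1000)
I = 1088 * 10 / 1000 = 10.88 A

10.88 A


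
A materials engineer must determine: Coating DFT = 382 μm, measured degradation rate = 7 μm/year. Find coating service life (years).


Service life = thickness / degradation rate
Life = 382 / 7 = 54.6 years

54.6 years


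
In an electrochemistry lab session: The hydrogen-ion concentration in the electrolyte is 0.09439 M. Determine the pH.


pH = −log10[H+]
pH = −log10(0.09439) = 1.03

1.03


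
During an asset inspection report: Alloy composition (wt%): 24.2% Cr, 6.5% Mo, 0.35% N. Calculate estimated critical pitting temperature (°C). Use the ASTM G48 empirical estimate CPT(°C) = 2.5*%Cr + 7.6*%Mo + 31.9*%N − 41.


Apply the ASTM G48 empirical CPT estimate: CPT(°C) = 2.5*%Cr + 7.6*%Mo + 31.9*%N − 41
2.5*24.2 = 60.5; 7.6*6.5 = 49.4; 31.9*0.35 = 11.165
CPT = 60.5 + 49.4 + 11.165 − 41 = 80.065 °C
Rounded to 0.1 °C: CPT ≈ 80.1 °C

80.1 °C


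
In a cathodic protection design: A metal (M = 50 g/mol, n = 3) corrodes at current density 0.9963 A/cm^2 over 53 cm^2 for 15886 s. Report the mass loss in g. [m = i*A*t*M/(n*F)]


Apply Faraday's law: m = i*A*t*M / (n*F)
Total charge passed Q = i*A*t = 0.9963*53*15886 = 838842.7554 C
m = Q*M/(n*F) = 838842.7554*50/(3*96485) = 144.90037 g

144.90037 g


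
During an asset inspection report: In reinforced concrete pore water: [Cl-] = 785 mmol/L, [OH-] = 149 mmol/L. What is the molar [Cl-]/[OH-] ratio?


Threshold parameter = [Cl-] / [OH-] (molar basis; both in mmol/L, so units cancel)
Ratio = 785 / 149 = 5.27

5.27


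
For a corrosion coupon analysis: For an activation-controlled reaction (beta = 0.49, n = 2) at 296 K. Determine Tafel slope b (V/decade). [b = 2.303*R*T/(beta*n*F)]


Apply the Tafel slope relation: b = 2.303*R*T/(beta*n*F)
Numerator: 2.303 * 8.314 * 296 = 5667.55
Denominator: 0.49 * 2 * 96485 = 94555.3
b = 5667.55 / 94555.3 = 0.06 V/decade

0.06 V/decade


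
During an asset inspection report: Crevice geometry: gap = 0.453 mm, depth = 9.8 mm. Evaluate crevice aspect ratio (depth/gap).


Aspect ratio = depth / gap
Ratio = 9.8 / 0.453 = 21.6

21.6


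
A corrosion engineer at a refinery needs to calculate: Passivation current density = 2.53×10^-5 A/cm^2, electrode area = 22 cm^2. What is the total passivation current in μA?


I = i_pass * A, then convert A → μA (×10^6)
I = 2.53×10^-5 * 22 * 10^6 = 556.6 μA

556.6 μA


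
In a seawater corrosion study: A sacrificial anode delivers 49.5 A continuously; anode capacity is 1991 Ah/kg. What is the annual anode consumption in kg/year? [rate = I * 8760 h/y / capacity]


Annual consumption = current * hours per year / capacity
Rate = 49.5 * 8760 / 1991 = 217.8 kg/year

217.8 kg/year


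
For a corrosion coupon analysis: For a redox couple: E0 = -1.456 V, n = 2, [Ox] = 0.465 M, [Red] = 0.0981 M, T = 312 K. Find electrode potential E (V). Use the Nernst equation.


Apply the Nernst equation: E = E0 + (RT/nF)*ln([Ox]/[Red])
Step 1: RT/nF = 8.314*312/(2*96485) = 0.01344234 V
Step 2: [Ox]/[Red] = 0.465/0.0981 = 4.740061
Step 3: ln(4.740061) = 1.55605
Step 4: correction = 0.01344234 * 1.55605 = 0.021 V
E = -1.456 + 0.021 = -1.435 V

-1.435 V


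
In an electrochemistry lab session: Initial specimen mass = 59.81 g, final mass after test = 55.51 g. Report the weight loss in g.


Weight loss = initial − final
WL = 59.81 − 55.51 = 4.3 g

4.3 g


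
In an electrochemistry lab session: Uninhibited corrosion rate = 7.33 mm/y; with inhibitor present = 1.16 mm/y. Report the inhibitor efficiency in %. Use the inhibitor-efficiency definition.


Apply the inhibitor-efficiency definition: IE = (CR_blank − CR_inh)/CR_blank × 100
IE = (7.33 − 1.16) / 7.33 × 100
IE = 6.17 / 7.33 × 100 = 84.2 %

84.2 %


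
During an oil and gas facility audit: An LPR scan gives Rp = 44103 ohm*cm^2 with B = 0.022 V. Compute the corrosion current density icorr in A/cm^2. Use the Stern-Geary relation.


Apply the Stern-Geary relation: icorr = B / Rp
icorr = 0.022 / 44103 = 4.988×10^-7 A/cm^2

4.988×10^-7 A/cm^2


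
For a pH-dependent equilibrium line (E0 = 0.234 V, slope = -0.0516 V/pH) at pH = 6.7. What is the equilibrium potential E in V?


Apply the Pourbaix line equation: E = E0 + slope*pH
E = 0.234 + (-0.0516)*6.7 = 0.234 + (-0.34572) = -0.11172 V
Rounded to 4 decimal places: E = -0.1117 V

-0.1117 V


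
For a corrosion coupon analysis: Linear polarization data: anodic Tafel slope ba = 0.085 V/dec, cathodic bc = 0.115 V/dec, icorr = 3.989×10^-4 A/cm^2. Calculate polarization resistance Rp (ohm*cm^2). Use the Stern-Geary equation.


Apply the Stern-Geary equation: Rp = ba*bc / (2.303*icorr*(ba+bc))
ba*bc = 0.085*0.115 = 0.009775
ba+bc = 0.2; 2.303*icorr*(ba+bc) = 2.303*3.989×10^-4*0.2 = 1.8373334×10^-4
Rp = 0.009775 / 1.8373334×10^-4 = 53.2 ohm*cm^2

53.2 ohm*cm^2


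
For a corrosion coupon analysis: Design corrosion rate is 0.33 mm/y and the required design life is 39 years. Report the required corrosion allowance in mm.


Corrosion allowance = CR × design life
CA = 0.33 * 39 = 12.87 mm

12.87 mm


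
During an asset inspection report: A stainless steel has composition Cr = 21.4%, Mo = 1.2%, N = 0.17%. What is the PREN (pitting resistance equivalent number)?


Apply the PREN formula: PREN = Cr + 3.3*Mo + 16*N
PREN = 21.4 + 3.3*1.2 + 16*0.17
PREN = 21.4 + 3.96 + 2.72 = 28.08

28.08


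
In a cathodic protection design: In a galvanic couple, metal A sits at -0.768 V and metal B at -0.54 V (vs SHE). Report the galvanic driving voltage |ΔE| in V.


Driving voltage is the absolute potential difference.
|ΔE| = |-0.768 − (-0.54)| = 0.228 V

0.228 V


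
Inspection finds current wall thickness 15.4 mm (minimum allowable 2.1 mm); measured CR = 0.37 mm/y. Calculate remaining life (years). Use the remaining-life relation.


Apply the remaining-life relation: RL = (t_current − t_min) / CR
RL = (15.4 − 2.1) / 0.37 = 13.3 / 0.37 = 35.9 years

35.9 years


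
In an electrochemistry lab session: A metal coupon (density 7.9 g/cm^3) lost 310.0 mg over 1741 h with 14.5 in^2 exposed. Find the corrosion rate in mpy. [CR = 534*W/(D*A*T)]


Apply the mpy weight-loss relation: CR = 534 * W / (D * A * T)
Numerator: 534 * 310.0 = 165540.0
Denominator: 7.9 * 14.5 * 1741 = 199431.55
CR = 165540.0 / 199431.55 = 0.8301 mpy

0.8301 mpy


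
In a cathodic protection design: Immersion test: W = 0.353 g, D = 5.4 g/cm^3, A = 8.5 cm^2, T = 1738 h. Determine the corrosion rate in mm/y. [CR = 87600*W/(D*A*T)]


Apply the mm/y weight-loss relation: CR = 87600 * W / (D * A * T)
Numerator: 87600 * 0.353 = 30922.8
Denominator: 5.4 * 8.5 * 1738 = 79774.2
CR = 30922.8 / 79774.2 = 0.3876 mm/y

0.3876 mm/y


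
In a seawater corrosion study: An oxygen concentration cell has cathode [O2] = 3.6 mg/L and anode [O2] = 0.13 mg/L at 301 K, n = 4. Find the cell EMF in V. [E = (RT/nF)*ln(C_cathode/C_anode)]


Apply the Nernst concentration-cell relation: E = (RT/nF)*ln(C_cathode/C_anode)
RT/nF = 8.314*301/(4*96485) = 0.0064842 V
ln(3.6/0.13) = 3.32115
E = 0.0064842 * 3.32115 = 0.02154 V

0.02154 V


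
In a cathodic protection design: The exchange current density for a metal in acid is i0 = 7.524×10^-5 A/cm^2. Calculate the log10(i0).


i0 = 7.524×10^-5 A/cm^2
log10(i0) = -4.124

-4.124


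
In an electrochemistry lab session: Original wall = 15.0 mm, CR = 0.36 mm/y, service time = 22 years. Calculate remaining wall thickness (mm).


Remaining wall = original − CR × time
t = 15.0 − 0.36*22 = 15.0 − 7.92 = 7.08 mm

7.08 mm


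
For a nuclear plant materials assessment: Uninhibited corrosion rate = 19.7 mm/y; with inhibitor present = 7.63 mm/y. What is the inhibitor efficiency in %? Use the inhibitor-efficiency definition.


Apply the inhibitor-efficiency definition: IE = (CR_blank − CR_inh)/CR_blank × 100
IE = (19.7 − 7.63) / 19.7 × 100
IE = 12.07 / 19.7 × 100 = 61.3 %

61.3 %


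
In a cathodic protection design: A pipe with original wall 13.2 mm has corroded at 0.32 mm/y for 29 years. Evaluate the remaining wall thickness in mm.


Remaining wall = original − CR × time
t = 13.2 − 0.32*29 = 13.2 − 9.28 = 3.92 mm

3.92 mm


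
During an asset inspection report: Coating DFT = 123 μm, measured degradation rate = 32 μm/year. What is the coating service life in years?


Service life = thickness / degradation rate
Life = 123 / 32 = 3.8 years

3.8 years


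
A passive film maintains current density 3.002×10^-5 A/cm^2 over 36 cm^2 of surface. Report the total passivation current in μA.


I = i_pass * A, then convert A → μA (×10^6)
I = 3.002×10^-5 * 36 * 10^6 = 1080.72 μA

1080.72 μA


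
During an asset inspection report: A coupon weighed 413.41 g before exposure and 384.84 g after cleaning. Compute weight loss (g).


Weight loss = initial − final
WL = 413.41 − 384.84 = 28.57 g

28.57 g


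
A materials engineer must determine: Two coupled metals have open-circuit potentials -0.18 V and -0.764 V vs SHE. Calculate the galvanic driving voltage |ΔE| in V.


Driving voltage is the absolute potential difference.
|ΔE| = |-0.18 − (-0.764)| = 0.584 V

0.584 V


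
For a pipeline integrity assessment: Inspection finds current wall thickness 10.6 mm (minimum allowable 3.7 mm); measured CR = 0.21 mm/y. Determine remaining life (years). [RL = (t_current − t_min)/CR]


Apply the remaining-life relation: RL = (t_current − t_min) / CR
RL = (10.6 − 3.7) / 0.21 = 6.9 / 0.21 = 32.9 years

32.9 years


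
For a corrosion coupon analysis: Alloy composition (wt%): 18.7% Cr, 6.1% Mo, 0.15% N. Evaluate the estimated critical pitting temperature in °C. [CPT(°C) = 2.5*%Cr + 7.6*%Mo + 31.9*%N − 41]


Apply the ASTM G48 empirical CPT estimate: CPT(°C) = 2.5*%Cr + 7.6*%Mo + 31.9*%N − 41
2.5*18.7 = 46.75; 7.6*6.1 = 46.36; 31.9*0.15 = 4.785
CPT = 46.75 + 46.36 + 4.785 − 41 = 56.895 °C
Rounded to 0.1 °C: CPT ≈ 56.9 °C

56.9 °C


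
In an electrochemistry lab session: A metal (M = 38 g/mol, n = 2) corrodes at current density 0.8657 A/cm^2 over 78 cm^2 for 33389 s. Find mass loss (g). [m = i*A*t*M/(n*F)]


Apply Faraday's law: m = i*A*t*M / (n*F)
Total charge passed Q = i*A*t = 0.8657*78*33389 = 2254578.8694 C
m = Q*M/(n*F) = 2254578.8694*38/(2*96485) = 443.9757 g

443.9757 g


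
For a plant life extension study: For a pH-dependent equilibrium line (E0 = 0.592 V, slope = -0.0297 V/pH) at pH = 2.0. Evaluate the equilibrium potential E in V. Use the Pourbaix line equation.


Apply the Pourbaix line equation: E = E0 + slope*pH
E = 0.592 + (-0.0297)*2.0 = 0.592 + (-0.0594) = 0.5326 V
Rounded to 4 decimal places: E = 0.5326 V

0.5326 V


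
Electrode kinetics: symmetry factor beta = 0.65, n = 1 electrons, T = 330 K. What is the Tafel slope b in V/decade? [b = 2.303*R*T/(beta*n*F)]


Apply the Tafel slope relation: b = 2.303*R*T/(beta*n*F)
Numerator: 2.303 * 8.314 * 330 = 6318.56
Denominator: 0.65 * 1 * 96485 = 62715.25
b = 6318.56 / 62715.25 = 0.1007 V/decade

0.1007 V/decade


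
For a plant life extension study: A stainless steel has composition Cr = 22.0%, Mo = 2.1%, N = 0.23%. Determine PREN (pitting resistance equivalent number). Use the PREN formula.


Apply the PREN formula: PREN = Cr + 3.3*Mo + 16*N
PREN = 22.0 + 3.3*2.1 + 16*0.23
PREN = 22.0 + 6.93 + 3.68 = 32.61

32.61


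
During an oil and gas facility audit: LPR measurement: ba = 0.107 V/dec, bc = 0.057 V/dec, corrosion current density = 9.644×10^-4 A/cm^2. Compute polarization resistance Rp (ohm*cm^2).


Apply the Stern-Geary equation: Rp = ba*bc / (2.303*icorr*(ba+bc))
ba*bc = 0.107*0.057 = 0.006099
ba+bc = 0.164; 2.303*icorr*(ba+bc) = 2.303*9.644×10^-4*0.164 = 3.6424616×10^-4
Rp = 0.006099 / 3.6424616×10^-4 = 16.74 ohm*cm^2

16.74 ohm*cm^2


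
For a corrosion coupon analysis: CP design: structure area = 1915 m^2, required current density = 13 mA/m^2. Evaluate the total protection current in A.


I = area * current density, then convert mA → A (÷1000)
I = 1915 * 13 / 1000 = 24.9 A

24.9 A


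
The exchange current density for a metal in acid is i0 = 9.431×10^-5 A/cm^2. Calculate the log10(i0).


i0 = 9.431×10^-5 A/cm^2
log10(i0) = -4.025

-4.025


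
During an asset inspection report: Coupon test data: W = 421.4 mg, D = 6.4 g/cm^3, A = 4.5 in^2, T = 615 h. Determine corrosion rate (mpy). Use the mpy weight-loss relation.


Apply the mpy weight-loss relation: CR = 534 * W / (D * A * T)
Numerator: 534 * 421.4 = 225027.6
Denominator: 6.4 * 4.5 * 615 = 17712.0
CR = 225027.6 / 17712.0 = 12.7048 mpy

12.7048 mpy


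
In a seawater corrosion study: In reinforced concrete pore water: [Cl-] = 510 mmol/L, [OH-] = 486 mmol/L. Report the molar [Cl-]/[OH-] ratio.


Threshold parameter = [Cl-] / [OH-] (molar basis; both in mmol/L, so units cancel)
Ratio = 510 / 486 = 1.05

1.05


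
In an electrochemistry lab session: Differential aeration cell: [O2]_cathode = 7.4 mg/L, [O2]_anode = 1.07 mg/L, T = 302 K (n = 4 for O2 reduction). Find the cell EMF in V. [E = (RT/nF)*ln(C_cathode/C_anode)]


Apply the Nernst concentration-cell relation: E = (RT/nF)*ln(C_cathode/C_anode)
RT/nF = 8.314*302/(4*96485) = 0.00650575 V
ln(7.4/1.07) = 1.93382
E = 0.00650575 * 1.93382 = 0.01258 V

0.01258 V


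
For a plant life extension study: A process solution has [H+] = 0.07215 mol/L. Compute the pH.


pH = −log10[H+]
pH = −log10(0.07215) = 1.14

1.14


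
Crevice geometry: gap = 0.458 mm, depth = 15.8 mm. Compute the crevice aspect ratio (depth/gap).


Aspect ratio = depth / gap
Ratio = 15.8 / 0.458 = 34.5

34.5


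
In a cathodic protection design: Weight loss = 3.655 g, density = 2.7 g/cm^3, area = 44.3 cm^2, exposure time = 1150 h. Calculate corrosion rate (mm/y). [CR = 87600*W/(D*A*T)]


Apply the mm/y weight-loss relation: CR = 87600 * W / (D * A * T)
Numerator: 87600 * 3.655 = 320178.0
Denominator: 2.7 * 44.3 * 1150 = 137551.5
CR = 320178.0 / 137551.5 = 2.3277 mm/y

2.3277 mm/y


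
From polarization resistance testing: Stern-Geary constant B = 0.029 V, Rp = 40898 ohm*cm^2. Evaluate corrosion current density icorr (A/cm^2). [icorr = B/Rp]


Apply the Stern-Geary relation: icorr = B / Rp
icorr = 0.029 / 40898 = 7.091×10^-7 A/cm^2

7.091×10^-7 A/cm^2


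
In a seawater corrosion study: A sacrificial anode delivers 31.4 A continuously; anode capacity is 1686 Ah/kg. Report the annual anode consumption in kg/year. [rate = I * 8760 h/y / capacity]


Annual consumption = current * hours per year / capacity
Rate = 31.4 * 8760 / 1686 = 163.1 kg/year

163.1 kg/year


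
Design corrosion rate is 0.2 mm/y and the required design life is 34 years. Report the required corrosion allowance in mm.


Corrosion allowance = CR × design life
CA = 0.2 * 34 = 6.8 mm

6.8 mm


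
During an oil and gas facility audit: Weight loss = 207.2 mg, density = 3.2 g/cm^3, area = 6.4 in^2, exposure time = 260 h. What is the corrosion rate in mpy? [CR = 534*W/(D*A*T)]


Apply the mpy weight-loss relation: CR = 534 * W / (D * A * T)
Numerator: 534 * 207.2 = 110644.8
Denominator: 3.2 * 6.4 * 260 = 5324.8
CR = 110644.8 / 5324.8 = 20.779 mpy

20.779 mpy


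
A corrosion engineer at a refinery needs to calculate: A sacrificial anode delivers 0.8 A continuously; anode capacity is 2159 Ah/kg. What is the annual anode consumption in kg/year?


Annual consumption = current * hours per year / capacity
Rate = 0.8 * 8760 / 2159 = 3.2 kg/year

3.2 kg/year


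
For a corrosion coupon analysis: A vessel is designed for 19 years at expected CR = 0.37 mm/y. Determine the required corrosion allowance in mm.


Corrosion allowance = CR × design life
CA = 0.37 * 19 = 7.03 mm

7.03 mm


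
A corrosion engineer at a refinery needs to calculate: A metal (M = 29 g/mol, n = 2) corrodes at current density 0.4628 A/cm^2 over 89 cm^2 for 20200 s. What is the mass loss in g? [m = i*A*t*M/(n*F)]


Apply Faraday's law: m = i*A*t*M / (n*F)
Total charge passed Q = i*A*t = 0.4628*89*20200 = 832021.84 C
m = Q*M/(n*F) = 832021.84*29/(2*96485) = 125.0383 g

125.0383 g


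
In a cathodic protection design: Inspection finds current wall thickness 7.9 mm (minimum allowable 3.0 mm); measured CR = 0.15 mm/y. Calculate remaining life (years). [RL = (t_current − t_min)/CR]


Apply the remaining-life relation: RL = (t_current − t_min) / CR
RL = (7.9 − 3.0) / 0.15 = 4.9 / 0.15 = 32.7 years

32.7 years


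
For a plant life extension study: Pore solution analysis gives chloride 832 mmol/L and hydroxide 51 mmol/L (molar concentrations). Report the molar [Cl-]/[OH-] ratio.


Threshold parameter = [Cl-] / [OH-] (molar basis; both in mmol/L, so units cancel)
Ratio = 832 / 51 = 16.31

16.31


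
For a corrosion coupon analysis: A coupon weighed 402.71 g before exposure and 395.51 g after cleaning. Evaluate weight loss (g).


Weight loss = initial − final
WL = 402.71 − 395.51 = 7.2 g

7.2 g


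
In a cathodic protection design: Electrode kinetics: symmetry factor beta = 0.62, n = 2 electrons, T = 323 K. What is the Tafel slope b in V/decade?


Apply the Tafel slope relation: b = 2.303*R*T/(beta*n*F)
Numerator: 2.303 * 8.314 * 323 = 6184.53
Denominator: 0.62 * 2 * 96485 = 119641.4
b = 6184.53 / 119641.4 = 0.052 V/decade

0.052 V/decade


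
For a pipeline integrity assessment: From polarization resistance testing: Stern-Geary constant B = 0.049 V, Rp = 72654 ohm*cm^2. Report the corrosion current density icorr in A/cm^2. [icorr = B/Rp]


Apply the Stern-Geary relation: icorr = B / Rp
icorr = 0.049 / 72654 = 6.744×10^-7 A/cm^2

6.744×10^-7 A/cm^2


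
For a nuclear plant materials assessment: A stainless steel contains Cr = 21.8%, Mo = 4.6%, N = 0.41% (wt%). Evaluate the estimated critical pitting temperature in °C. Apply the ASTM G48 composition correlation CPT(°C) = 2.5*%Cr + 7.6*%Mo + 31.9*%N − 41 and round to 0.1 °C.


Apply the ASTM G48 empirical CPT estimate: CPT(°C) = 2.5*%Cr + 7.6*%Mo + 31.9*%N − 41
2.5*21.8 = 54.5; 7.6*4.6 = 34.96; 31.9*0.41 = 13.079
CPT = 54.5 + 34.96 + 13.079 − 41 = 61.539 °C
Rounded to 0.1 °C: CPT ≈ 61.5 °C

61.5 °C


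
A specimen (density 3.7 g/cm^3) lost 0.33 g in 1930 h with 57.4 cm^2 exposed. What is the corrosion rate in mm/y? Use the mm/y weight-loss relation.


Apply the mm/y weight-loss relation: CR = 87600 * W / (D * A * T)
Numerator: 87600 * 0.33 = 28908.0
Denominator: 3.7 * 57.4 * 1930 = 409893.4
CR = 28908.0 / 409893.4 = 0.070526 mm/y

0.070526 mm/y
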